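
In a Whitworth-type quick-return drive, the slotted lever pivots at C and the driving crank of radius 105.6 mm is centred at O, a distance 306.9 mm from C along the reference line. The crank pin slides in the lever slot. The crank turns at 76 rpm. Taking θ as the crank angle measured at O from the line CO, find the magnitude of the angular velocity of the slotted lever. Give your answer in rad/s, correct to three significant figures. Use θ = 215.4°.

2.31

ω = 7.959 rad/s (from 76 rpm).
Crank pin A relative to C: A = (d + r cosθ, r sinθ); lever angle φ = atan2(r sinθ, d + r cosθ).
Differentiating tanφ: φ̇ = rω(d cosθ + r)/(d² + r² + 2dr cosθ).
d² + r² + 2dr cosθ = |CA|² = 0.0525046 m²;  d cosθ + r = -0.14456 m.
|ω_lever| = |0.1056·7.959·-0.14456| / 0.0525046 = 2.314 rad/s.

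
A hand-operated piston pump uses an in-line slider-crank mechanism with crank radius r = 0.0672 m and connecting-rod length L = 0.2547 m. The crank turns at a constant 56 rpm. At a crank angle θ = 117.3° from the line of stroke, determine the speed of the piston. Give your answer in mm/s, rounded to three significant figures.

307

ω = 2π·56/60 = 5.864 rad/s
For an in-line slider-crank, x = r cosθ + √(L² − r² sin²θ), so v = −rω sinθ·[1 + r cosθ/√(L² − r² sin²θ)].
With r = 0.0672 m, L = 0.2547 m, θ = 117.3°: √(L² − r² sin²θ) = 0.2476 m.
v = −0.0672·5.864·0.88862·[1 + 0.0672·-0.45865/0.2476] = -0.3066 m/s.
|v| = 0.3066 m/s = 306.6 mm/s.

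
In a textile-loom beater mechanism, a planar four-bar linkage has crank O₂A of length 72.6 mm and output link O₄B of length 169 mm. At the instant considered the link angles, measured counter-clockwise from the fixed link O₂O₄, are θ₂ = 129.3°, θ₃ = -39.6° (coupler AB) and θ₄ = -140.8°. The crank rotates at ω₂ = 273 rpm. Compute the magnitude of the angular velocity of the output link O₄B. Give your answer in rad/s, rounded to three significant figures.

2.41

ω₂ = 28.59 rad/s (from 273 rpm).
Differentiating the loop-closure r₂e^{iθ₂}+r₃e^{iθ₃}=r₁+r₄e^{iθ₄} gives r₂ω₂e^{iθ₂}+r₃ω₃e^{iθ₃}=r₄ω₄e^{iθ₄}.
Eliminating the other unknown: ω₄ = r₂ω₂ sin(θ₂−θ₃) / [r₄ sin(θ₄−θ₃)].
Numerator sine = +0.19252; denominator sine = -0.98096.
Result = 0.0726·28.59·(+0.19252) / (0.169·(-0.98096)) = -2.4103 rad/s; magnitude 2.4103 rad/s.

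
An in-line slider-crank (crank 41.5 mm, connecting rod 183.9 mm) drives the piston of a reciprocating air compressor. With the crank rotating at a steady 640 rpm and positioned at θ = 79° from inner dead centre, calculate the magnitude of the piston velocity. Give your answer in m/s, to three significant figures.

2.85

ω = 2π·640/60 = 67.02 rad/s
For an in-line slider-crank, x = r cosθ + √(L² − r² sin²θ), so v = −rω sinθ·[1 + r cosθ/√(L² − r² sin²θ)].
With r = 0.0415 m, L = 0.1839 m, θ = 79°: √(L² − r² sin²θ) = 0.17933 m.
v = −0.0415·67.02·0.98163·[1 + 0.0415·0.19081/0.17933] = -2.8508 m/s.
|v| = 2.8508 m/s.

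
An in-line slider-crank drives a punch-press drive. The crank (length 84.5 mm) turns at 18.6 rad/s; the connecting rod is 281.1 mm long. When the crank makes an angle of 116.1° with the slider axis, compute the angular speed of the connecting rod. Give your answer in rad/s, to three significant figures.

ω = 18.6 rad/s
The rod makes angle φ with the slider axis where L sinφ = r sinθ; differentiating, L cosφ·φ̇ = r ω cosθ.
L cosφ = √(L² − r² sin²θ) = 0.27066 m.
|ω_rod| = r ω |cosθ| / √(L² − r² sin²θ) = 0.0845·18.6·0.43994/0.27066 = 2.5547 rad/s.

2.55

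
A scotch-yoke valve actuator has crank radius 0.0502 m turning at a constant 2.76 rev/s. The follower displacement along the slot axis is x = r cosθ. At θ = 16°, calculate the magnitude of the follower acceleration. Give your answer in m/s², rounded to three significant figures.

ω = 17.34 rad/s (from 2.76 rev/s).
x = r cosθ ⇒ ẍ = −rω² cosθ (ω constant).
|a| = rω²|cosθ| = 0.0502·(17.34)²·|cos 16°| = 14.512 m/s².

14.5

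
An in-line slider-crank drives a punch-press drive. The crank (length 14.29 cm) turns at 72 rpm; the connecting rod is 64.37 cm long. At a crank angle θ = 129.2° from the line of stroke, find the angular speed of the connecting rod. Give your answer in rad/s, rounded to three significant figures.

1.07

ω = 7.54 rad/s (converted from 72 rpm).
The rod makes angle φ with the slider axis where L sinφ = r sinθ; differentiating, L cosφ·φ̇ = r ω cosθ.
L cosφ = √(L² − r² sin²θ) = 0.6341 m.
|ω_rod| = r ω |cosθ| / √(L² − r² sin²θ) = 0.1429·7.54·0.63203/0.6341 = 1.0739 rad/s.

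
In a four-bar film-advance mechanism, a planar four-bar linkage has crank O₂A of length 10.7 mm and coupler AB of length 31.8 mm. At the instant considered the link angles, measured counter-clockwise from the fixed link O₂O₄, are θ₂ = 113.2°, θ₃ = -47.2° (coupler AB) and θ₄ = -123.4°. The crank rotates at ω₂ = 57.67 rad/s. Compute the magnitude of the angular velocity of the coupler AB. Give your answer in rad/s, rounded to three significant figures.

ω₂ = 57.67 rad/s
Differentiating the loop-closure r₂e^{iθ₂}+r₃e^{iθ₃}=r₁+r₄e^{iθ₄} gives r₂ω₂e^{iθ₂}+r₃ω₃e^{iθ₃}=r₄ω₄e^{iθ₄}.
Eliminating the other unknown: ω₃ = r₂ω₂ sin(θ₄−θ₂) / [r₃ sin(θ₃−θ₄)].
Numerator sine = +0.83485; denominator sine = +0.97113.
Result = 0.0107·57.67·(+0.83485) / (0.0318·(+0.97113)) = +16.681 rad/s; magnitude 16.681 rad/s.

16.7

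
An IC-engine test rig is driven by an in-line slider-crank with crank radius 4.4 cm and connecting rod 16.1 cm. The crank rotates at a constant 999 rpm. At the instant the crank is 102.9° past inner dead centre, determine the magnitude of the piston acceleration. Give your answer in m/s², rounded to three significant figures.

ω = 2π·999/60 = 104.6 rad/s
x(θ) = r cosθ + √(L² − r² sin²θ); with ω constant, a = ω²·d²x/dθ².
d²x/dθ² = −r cosθ − r²(cos2θ)/√u − r⁴ sin²2θ/(4u^{3/2}),  u = L² − r² sin²θ = 0.0240815 m².
Substituting r = 0.044 m, L = 0.161 m, θ = 102.9°: d²x/dθ² = +0.021008 m.
a = ω²·d²x/dθ² = (104.6)²·(+0.021008) = +229.91 m/s²;  |a| = 229.91 m/s².

230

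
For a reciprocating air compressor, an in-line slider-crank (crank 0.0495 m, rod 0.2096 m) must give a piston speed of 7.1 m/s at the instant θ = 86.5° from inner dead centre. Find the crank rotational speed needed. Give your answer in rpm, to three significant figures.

For an in-line slider-crank, |v_piston| = rω|sinθ|·[1 + r cosθ/√(L² − r² sin²θ)].
With r = 0.0495 m, L = 0.2096 m, θ = 86.5°: the bracketed kinematic factor |dx/dθ| = 0.050141 m.
ω = v/|dx/dθ| = 7.1/0.050141 = 141.6 rad/s.
N = 60ω/(2π) = 1352.2 rpm.

1350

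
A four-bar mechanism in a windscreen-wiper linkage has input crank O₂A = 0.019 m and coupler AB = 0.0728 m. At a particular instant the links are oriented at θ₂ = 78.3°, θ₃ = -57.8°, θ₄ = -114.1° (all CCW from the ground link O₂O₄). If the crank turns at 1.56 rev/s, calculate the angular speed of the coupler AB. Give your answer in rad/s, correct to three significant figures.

ω₂ = 9.802 rad/s (from 1.56 rev/s).
Differentiating the loop-closure r₂e^{iθ₂}+r₃e^{iθ₃}=r₁+r₄e^{iθ₄} gives r₂ω₂e^{iθ₂}+r₃ω₃e^{iθ₃}=r₄ω₄e^{iθ₄}.
Eliminating the other unknown: ω₃ = r₂ω₂ sin(θ₄−θ₂) / [r₃ sin(θ₃−θ₄)].
Numerator sine = +0.21474; denominator sine = +0.83195.
Result = 0.019·9.802·(+0.21474) / (0.0728·(+0.83195)) = +0.66028 rad/s; magnitude 0.66028 rad/s.

0.660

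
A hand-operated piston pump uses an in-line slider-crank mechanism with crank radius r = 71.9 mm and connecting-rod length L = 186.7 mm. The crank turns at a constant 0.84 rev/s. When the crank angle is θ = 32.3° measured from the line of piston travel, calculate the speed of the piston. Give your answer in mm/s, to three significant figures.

270

ω = 2π·0.84 = 5.278 rad/s
For an in-line slider-crank, x = r cosθ + √(L² − r² sin²θ), so v = −rω sinθ·[1 + r cosθ/√(L² − r² sin²θ)].
With r = 0.0719 m, L = 0.1867 m, θ = 32.3°: √(L² − r² sin²θ) = 0.1827 m.
v = −0.0719·5.278·0.53435·[1 + 0.0719·0.84526/0.1827] = -0.27023 m/s.
|v| = 0.27023 m/s = 270.23 mm/s.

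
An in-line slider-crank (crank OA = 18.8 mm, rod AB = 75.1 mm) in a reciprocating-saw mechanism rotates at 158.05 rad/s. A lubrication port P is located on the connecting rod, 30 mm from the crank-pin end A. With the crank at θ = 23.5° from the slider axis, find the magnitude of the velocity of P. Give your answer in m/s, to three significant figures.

2.09

ω = 158.1 rad/s.  Crank-pin speed |V_A| = rω = 2.9713 m/s, perpendicular to OA.
Rod angle: sinφ = −(r/L) sinθ ⇒ φ = -5.729°; ω_rod = −rω cosθ/√(L²−r²sin²θ) = -36.466 rad/s.
V_P = V_A + ω_rod × AP, with AP = 0.03 m along the rod.
Components: V_Px = −rω sinθ − a·ω_rod·sinφ = -1.294 m/s;  V_Py = rω cosθ + a·ω_rod·cosφ = +1.6364 m/s.
|V_P| = √(V_Px² + V_Py²) = 2.0862 m/s.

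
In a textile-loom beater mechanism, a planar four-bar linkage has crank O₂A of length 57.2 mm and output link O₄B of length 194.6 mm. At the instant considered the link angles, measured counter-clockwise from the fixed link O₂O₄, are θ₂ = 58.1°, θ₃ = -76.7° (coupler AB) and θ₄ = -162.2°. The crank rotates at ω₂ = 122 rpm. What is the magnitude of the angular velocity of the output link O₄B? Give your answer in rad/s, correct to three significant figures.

ω₂ = 12.78 rad/s (from 122 rpm).
Differentiating the loop-closure r₂e^{iθ₂}+r₃e^{iθ₃}=r₁+r₄e^{iθ₄} gives r₂ω₂e^{iθ₂}+r₃ω₃e^{iθ₃}=r₄ω₄e^{iθ₄}.
Eliminating the other unknown: ω₄ = r₂ω₂ sin(θ₂−θ₃) / [r₄ sin(θ₄−θ₃)].
Numerator sine = +0.70957; denominator sine = -0.99692.
Result = 0.0572·12.78·(+0.70957) / (0.1946·(-0.99692)) = -2.6729 rad/s; magnitude 2.6729 rad/s.

2.67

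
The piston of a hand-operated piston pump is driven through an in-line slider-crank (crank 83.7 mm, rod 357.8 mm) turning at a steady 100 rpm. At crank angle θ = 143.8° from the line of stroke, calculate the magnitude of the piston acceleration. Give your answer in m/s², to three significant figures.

6.72

ω = 2π·100/60 = 10.47 rad/s
x(θ) = r cosθ + √(L² − r² sin²θ); with ω constant, a = ω²·d²x/dθ².
d²x/dθ² = −r cosθ − r²(cos2θ)/√u − r⁴ sin²2θ/(4u^{3/2}),  u = L² − r² sin²θ = 0.125577 m².
Substituting r = 0.0837 m, L = 0.3578 m, θ = 143.8°: d²x/dθ² = +0.061314 m.
a = ω²·d²x/dθ² = (10.47)²·(+0.061314) = +6.7239 m/s²;  |a| = 6.7239 m/s².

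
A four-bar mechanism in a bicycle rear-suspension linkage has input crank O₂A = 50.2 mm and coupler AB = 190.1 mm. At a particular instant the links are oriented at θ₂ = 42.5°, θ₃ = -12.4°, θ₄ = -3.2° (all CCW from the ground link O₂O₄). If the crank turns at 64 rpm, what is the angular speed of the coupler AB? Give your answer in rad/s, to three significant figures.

ω₂ = 6.702 rad/s (from 64 rpm).
Differentiating the loop-closure r₂e^{iθ₂}+r₃e^{iθ₃}=r₁+r₄e^{iθ₄} gives r₂ω₂e^{iθ₂}+r₃ω₃e^{iθ₃}=r₄ω₄e^{iθ₄}.
Eliminating the other unknown: ω₃ = r₂ω₂ sin(θ₄−θ₂) / [r₃ sin(θ₃−θ₄)].
Numerator sine = -0.71569; denominator sine = -0.15988.
Result = 0.0502·6.702·(-0.71569) / (0.1901·(-0.15988)) = +7.9224 rad/s; magnitude 7.9224 rad/s.

7.92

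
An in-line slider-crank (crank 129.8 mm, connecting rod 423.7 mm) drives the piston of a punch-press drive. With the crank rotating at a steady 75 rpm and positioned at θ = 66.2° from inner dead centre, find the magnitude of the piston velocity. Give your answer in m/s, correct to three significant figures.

ω = 2π·75/60 = 7.854 rad/s
For an in-line slider-crank, x = r cosθ + √(L² − r² sin²θ), so v = −rω sinθ·[1 + r cosθ/√(L² − r² sin²θ)].
With r = 0.1298 m, L = 0.4237 m, θ = 66.2°: √(L² − r² sin²θ) = 0.40672 m.
v = −0.1298·7.854·0.91496·[1 + 0.1298·0.40355/0.40672] = -1.0529 m/s.
|v| = 1.0529 m/s.

1.05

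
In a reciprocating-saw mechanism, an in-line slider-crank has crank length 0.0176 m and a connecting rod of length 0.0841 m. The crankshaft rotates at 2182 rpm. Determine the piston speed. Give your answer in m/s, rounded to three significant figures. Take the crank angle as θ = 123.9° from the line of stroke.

ω = 2π·2182/60 = 228.5 rad/s
For an in-line slider-crank, x = r cosθ + √(L² − r² sin²θ), so v = −rω sinθ·[1 + r cosθ/√(L² − r² sin²θ)].
With r = 0.0176 m, L = 0.0841 m, θ = 123.9°: √(L² − r² sin²θ) = 0.082822 m.
v = −0.0176·228.5·0.83001·[1 + 0.0176·-0.55775/0.082822] = -2.9423 m/s.
|v| = 2.9423 m/s.

2.94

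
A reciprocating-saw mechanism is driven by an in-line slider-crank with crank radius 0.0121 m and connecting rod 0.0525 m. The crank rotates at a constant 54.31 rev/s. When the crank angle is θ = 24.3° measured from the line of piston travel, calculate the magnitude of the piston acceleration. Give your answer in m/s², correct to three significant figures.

1500

ω = 2π·54.3 = 341.2 rad/s
x(θ) = r cosθ + √(L² − r² sin²θ); with ω constant, a = ω²·d²x/dθ².
d²x/dθ² = −r cosθ − r²(cos2θ)/√u − r⁴ sin²2θ/(4u^{3/2}),  u = L² − r² sin²θ = 0.00273146 m².
Substituting r = 0.0121 m, L = 0.0525 m, θ = 24.3°: d²x/dθ² = -0.012902 m.
a = ω²·d²x/dθ² = (341.2)²·(-0.012902) = -1502.3 m/s²;  |a| = 1502.3 m/s².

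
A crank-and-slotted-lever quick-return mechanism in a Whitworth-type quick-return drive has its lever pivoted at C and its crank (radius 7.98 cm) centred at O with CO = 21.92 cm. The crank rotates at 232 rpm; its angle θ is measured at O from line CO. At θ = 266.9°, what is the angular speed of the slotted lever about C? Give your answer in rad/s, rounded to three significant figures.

2.51

ω = 24.29 rad/s (from 232 rpm).
Crank pin A relative to C: A = (d + r cosθ, r sinθ); lever angle φ = atan2(r sinθ, d + r cosθ).
Differentiating tanφ: φ̇ = rω(d cosθ + r)/(d² + r² + 2dr cosθ).
d² + r² + 2dr cosθ = |CA|² = 0.0525248 m²;  d cosθ + r = +0.067946 m.
|ω_lever| = |0.0798·24.29·+0.067946| / 0.0525248 = 2.5079 rad/s.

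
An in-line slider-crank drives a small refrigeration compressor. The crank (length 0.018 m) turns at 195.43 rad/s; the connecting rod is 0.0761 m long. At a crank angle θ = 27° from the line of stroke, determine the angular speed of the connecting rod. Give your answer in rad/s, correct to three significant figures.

ω = 195.4 rad/s
The rod makes angle φ with the slider axis where L sinφ = r sinθ; differentiating, L cosφ·φ̇ = r ω cosθ.
L cosφ = √(L² − r² sin²θ) = 0.07566 m.
|ω_rod| = r ω |cosθ| / √(L² − r² sin²θ) = 0.018·195.4·0.89101/0.07566 = 41.427 rad/s.

41.4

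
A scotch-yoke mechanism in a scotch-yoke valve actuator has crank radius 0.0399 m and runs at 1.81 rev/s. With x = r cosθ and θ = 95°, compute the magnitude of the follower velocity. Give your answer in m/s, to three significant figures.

0.452

ω = 11.37 rad/s (from 1.81 rev/s).
x = r cosθ ⇒ ẋ = −rω sinθ.
|v| = rω|sinθ| = 0.0399·11.37·|sin 95°| = 0.45204 m/s.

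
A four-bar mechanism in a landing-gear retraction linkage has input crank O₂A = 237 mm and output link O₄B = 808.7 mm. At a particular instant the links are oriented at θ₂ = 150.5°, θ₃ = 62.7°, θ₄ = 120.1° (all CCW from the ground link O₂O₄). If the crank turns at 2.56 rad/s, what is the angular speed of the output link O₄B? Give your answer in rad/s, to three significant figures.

0.890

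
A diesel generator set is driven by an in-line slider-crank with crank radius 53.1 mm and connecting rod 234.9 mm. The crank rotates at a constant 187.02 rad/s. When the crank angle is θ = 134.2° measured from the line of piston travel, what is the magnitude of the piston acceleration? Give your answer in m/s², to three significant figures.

ω = 187 rad/s
x(θ) = r cosθ + √(L² − r² sin²θ); with ω constant, a = ω²·d²x/dθ².
d²x/dθ² = −r cosθ − r²(cos2θ)/√u − r⁴ sin²2θ/(4u^{3/2}),  u = L² − r² sin²θ = 0.0537288 m².
Substituting r = 0.0531 m, L = 0.2349 m, θ = 134.2°: d²x/dθ² = +0.0372 m.
a = ω²·d²x/dθ² = (187)²·(+0.0372) = +1301.1 m/s²;  |a| = 1301.1 m/s².

1300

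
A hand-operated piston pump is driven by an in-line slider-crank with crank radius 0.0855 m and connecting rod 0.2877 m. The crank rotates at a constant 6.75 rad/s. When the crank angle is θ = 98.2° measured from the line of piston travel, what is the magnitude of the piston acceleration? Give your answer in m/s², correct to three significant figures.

ω = 6.75 rad/s
x(θ) = r cosθ + √(L² − r² sin²θ); with ω constant, a = ω²·d²x/dθ².
d²x/dθ² = −r cosθ − r²(cos2θ)/√u − r⁴ sin²2θ/(4u^{3/2}),  u = L² − r² sin²θ = 0.0756098 m².
Substituting r = 0.0855 m, L = 0.2877 m, θ = 98.2°: d²x/dθ² = +0.037647 m.
a = ω²·d²x/dθ² = (6.75)²·(+0.037647) = +1.7153 m/s²;  |a| = 1.7153 m/s².

1.72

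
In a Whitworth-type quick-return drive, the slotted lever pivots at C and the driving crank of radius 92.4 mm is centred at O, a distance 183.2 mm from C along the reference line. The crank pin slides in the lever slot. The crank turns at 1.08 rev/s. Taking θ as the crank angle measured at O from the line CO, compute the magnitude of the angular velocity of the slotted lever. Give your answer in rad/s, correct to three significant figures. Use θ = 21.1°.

2.24

ω = 6.786 rad/s (from 1.08 rev/s).
Crank pin A relative to C: A = (d + r cosθ, r sinθ); lever angle φ = atan2(r sinθ, d + r cosθ).
Differentiating tanφ: φ̇ = rω(d cosθ + r)/(d² + r² + 2dr cosθ).
d² + r² + 2dr cosθ = |CA|² = 0.0736855 m²;  d cosθ + r = +0.26332 m.
|ω_lever| = |0.0924·6.786·+0.26332| / 0.0736855 = 2.2406 rad/s.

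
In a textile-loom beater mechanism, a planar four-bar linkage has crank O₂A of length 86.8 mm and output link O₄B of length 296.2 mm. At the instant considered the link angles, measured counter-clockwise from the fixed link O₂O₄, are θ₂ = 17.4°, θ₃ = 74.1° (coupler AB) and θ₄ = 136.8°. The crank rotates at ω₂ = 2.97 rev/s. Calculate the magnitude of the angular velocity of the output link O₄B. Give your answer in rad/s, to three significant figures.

5.14

ω₂ = 18.66 rad/s (from 2.97 rev/s).
Differentiating the loop-closure r₂e^{iθ₂}+r₃e^{iθ₃}=r₁+r₄e^{iθ₄} gives r₂ω₂e^{iθ₂}+r₃ω₃e^{iθ₃}=r₄ω₄e^{iθ₄}.
Eliminating the other unknown: ω₄ = r₂ω₂ sin(θ₂−θ₃) / [r₄ sin(θ₄−θ₃)].
Numerator sine = -0.83581; denominator sine = +0.88862.
Result = 0.0868·18.66·(-0.83581) / (0.2962·(+0.88862)) = -5.1435 rad/s; magnitude 5.1435 rad/s.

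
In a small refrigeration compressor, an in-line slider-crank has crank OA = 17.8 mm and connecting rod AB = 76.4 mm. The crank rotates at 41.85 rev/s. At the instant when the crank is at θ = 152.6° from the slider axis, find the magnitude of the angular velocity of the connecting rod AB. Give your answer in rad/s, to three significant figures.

ω = 263 rad/s (converted from 41.85 rev/s).
The rod makes angle φ with the slider axis where L sinφ = r sinθ; differentiating, L cosφ·φ̇ = r ω cosθ.
L cosφ = √(L² − r² sin²θ) = 0.07596 m.
|ω_rod| = r ω |cosθ| / √(L² − r² sin²θ) = 0.0178·263·0.88782/0.07596 = 54.706 rad/s.

54.7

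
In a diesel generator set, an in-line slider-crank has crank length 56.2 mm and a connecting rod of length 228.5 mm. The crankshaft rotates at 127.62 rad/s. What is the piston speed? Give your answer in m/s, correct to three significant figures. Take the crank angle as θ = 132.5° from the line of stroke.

ω = 127.6 rad/s
For an in-line slider-crank, x = r cosθ + √(L² − r² sin²θ), so v = −rω sinθ·[1 + r cosθ/√(L² − r² sin²θ)].
With r = 0.0562 m, L = 0.2285 m, θ = 132.5°: √(L² − r² sin²θ) = 0.22471 m.
v = −0.0562·127.6·0.73728·[1 + 0.0562·-0.67559/0.22471] = -4.3945 m/s.
|v| = 4.3945 m/s.

4.39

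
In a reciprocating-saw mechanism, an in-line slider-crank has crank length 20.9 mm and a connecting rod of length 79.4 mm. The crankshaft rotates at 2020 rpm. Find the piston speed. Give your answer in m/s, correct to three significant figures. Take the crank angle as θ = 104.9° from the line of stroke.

ω = 2π·2020/60 = 211.5 rad/s
For an in-line slider-crank, x = r cosθ + √(L² − r² sin²θ), so v = −rω sinθ·[1 + r cosθ/√(L² − r² sin²θ)].
With r = 0.0209 m, L = 0.0794 m, θ = 104.9°: √(L² − r² sin²θ) = 0.076788 m.
v = −0.0209·211.5·0.96638·[1 + 0.0209·-0.25713/0.076788] = -3.9734 m/s.
|v| = 3.9734 m/s.

3.97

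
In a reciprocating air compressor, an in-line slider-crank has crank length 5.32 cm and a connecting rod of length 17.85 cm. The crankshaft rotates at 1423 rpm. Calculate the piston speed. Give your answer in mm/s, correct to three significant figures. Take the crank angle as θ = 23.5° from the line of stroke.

4030

ω = 2π·1423/60 = 149 rad/s
For an in-line slider-crank, x = r cosθ + √(L² − r² sin²θ), so v = −rω sinθ·[1 + r cosθ/√(L² − r² sin²θ)].
With r = 0.0532 m, L = 0.1785 m, θ = 23.5°: √(L² − r² sin²θ) = 0.17723 m.
v = −0.0532·149·0.39875·[1 + 0.0532·0.91706/0.17723] = -4.0313 m/s.
|v| = 4.0313 m/s = 4031.3 mm/s.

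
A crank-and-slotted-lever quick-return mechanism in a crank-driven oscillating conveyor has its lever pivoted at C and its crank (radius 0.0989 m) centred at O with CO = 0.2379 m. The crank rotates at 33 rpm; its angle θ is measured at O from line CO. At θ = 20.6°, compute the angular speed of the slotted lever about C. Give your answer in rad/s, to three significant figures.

0.995

ω = 3.456 rad/s (from 33 rpm).
Crank pin A relative to C: A = (d + r cosθ, r sinθ); lever angle φ = atan2(r sinθ, d + r cosθ).
Differentiating tanφ: φ̇ = rω(d cosθ + r)/(d² + r² + 2dr cosθ).
d² + r² + 2dr cosθ = |CA|² = 0.110425 m²;  d cosθ + r = +0.32159 m.
|ω_lever| = |0.0989·3.456·+0.32159| / 0.110425 = 0.99534 rad/s.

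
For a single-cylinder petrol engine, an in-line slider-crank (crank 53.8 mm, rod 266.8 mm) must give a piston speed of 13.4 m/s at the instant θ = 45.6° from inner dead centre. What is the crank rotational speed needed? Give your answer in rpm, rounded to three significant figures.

For an in-line slider-crank, |v_piston| = rω|sinθ|·[1 + r cosθ/√(L² − r² sin²θ)].
With r = 0.0538 m, L = 0.2668 m, θ = 45.6°: the bracketed kinematic factor |dx/dθ| = 0.043919 m.
ω = v/|dx/dθ| = 13.4/0.043919 = 305.11 rad/s.
N = 60ω/(2π) = 2913.6 rpm.

2910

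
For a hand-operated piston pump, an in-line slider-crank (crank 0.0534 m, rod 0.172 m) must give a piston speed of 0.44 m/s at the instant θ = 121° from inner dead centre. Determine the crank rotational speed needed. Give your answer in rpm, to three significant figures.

For an in-line slider-crank, |v_piston| = rω|sinθ|·[1 + r cosθ/√(L² − r² sin²θ)].
With r = 0.0534 m, L = 0.172 m, θ = 121°: the bracketed kinematic factor |dx/dθ| = 0.03818 m.
ω = v/|dx/dθ| = 0.44/0.03818 = 11.524 rad/s.
N = 60ω/(2π) = 110.05 rpm.

110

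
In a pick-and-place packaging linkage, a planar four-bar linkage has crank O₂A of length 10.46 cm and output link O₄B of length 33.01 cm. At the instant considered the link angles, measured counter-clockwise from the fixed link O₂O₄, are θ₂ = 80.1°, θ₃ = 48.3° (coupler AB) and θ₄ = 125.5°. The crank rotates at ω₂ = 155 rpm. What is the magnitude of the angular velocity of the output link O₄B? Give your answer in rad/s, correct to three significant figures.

ω₂ = 16.23 rad/s (from 155 rpm).
Differentiating the loop-closure r₂e^{iθ₂}+r₃e^{iθ₃}=r₁+r₄e^{iθ₄} gives r₂ω₂e^{iθ₂}+r₃ω₃e^{iθ₃}=r₄ω₄e^{iθ₄}.
Eliminating the other unknown: ω₄ = r₂ω₂ sin(θ₂−θ₃) / [r₄ sin(θ₄−θ₃)].
Numerator sine = +0.52696; denominator sine = +0.97515.
Result = 0.1046·16.23·(+0.52696) / (0.3301·(+0.97515)) = +2.7794 rad/s; magnitude 2.7794 rad/s.

2.78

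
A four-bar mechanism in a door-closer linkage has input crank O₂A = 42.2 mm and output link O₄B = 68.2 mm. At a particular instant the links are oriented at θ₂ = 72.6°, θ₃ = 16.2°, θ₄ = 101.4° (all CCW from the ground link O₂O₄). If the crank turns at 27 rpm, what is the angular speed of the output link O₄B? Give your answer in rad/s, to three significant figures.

ω₂ = 2.827 rad/s (from 27 rpm).
Differentiating the loop-closure r₂e^{iθ₂}+r₃e^{iθ₃}=r₁+r₄e^{iθ₄} gives r₂ω₂e^{iθ₂}+r₃ω₃e^{iθ₃}=r₄ω₄e^{iθ₄}.
Eliminating the other unknown: ω₄ = r₂ω₂ sin(θ₂−θ₃) / [r₄ sin(θ₄−θ₃)].
Numerator sine = +0.83292; denominator sine = +0.99649.
Result = 0.0422·2.827·(+0.83292) / (0.0682·(+0.99649)) = +1.4623 rad/s; magnitude 1.4623 rad/s.

1.46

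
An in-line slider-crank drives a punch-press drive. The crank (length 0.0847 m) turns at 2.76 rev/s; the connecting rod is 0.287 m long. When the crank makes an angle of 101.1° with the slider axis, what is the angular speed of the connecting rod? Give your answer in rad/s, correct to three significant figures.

ω = 17.34 rad/s (converted from 2.76 rev/s).
The rod makes angle φ with the slider axis where L sinφ = r sinθ; differentiating, L cosφ·φ̇ = r ω cosθ.
L cosφ = √(L² − r² sin²θ) = 0.2747 m.
|ω_rod| = r ω |cosθ| / √(L² − r² sin²θ) = 0.0847·17.34·0.19252/0.2747 = 1.0294 rad/s.

1.03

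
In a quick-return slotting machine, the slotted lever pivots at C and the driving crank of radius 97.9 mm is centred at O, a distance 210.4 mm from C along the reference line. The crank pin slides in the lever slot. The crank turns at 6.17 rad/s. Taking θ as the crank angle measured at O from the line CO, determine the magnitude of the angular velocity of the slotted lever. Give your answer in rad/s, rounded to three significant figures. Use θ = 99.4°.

0.814

ω = 6.17 rad/s
Crank pin A relative to C: A = (d + r cosθ, r sinθ); lever angle φ = atan2(r sinθ, d + r cosθ).
Differentiating tanφ: φ̇ = rω(d cosθ + r)/(d² + r² + 2dr cosθ).
d² + r² + 2dr cosθ = |CA|² = 0.0471241 m²;  d cosθ + r = +0.063536 m.
|ω_lever| = |0.0979·6.17·+0.063536| / 0.0471241 = 0.81441 rad/s.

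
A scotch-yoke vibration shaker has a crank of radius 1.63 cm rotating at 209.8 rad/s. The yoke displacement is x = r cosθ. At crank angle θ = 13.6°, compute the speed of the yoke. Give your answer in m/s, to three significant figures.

ω = 209.8 rad/s
x = r cosθ ⇒ ẋ = −rω sinθ.
|v| = rω|sinθ| = 0.0163·209.8·|sin 13.6°| = 0.80412 m/s.

0.804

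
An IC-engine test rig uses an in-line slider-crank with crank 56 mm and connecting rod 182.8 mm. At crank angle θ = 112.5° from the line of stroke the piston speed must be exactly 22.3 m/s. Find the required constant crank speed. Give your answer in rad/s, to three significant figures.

491

For an in-line slider-crank, |v_piston| = rω|sinθ|·[1 + r cosθ/√(L² − r² sin²θ)].
With r = 0.056 m, L = 0.1828 m, θ = 112.5°: the bracketed kinematic factor |dx/dθ| = 0.045413 m.
ω = v/|dx/dθ| = 22.3/0.045413 = 491.05 rad/s.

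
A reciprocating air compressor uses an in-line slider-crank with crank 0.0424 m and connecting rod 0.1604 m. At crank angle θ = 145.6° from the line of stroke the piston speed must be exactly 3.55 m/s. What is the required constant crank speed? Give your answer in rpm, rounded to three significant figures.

1820

For an in-line slider-crank, |v_piston| = rω|sinθ|·[1 + r cosθ/√(L² − r² sin²θ)].
With r = 0.0424 m, L = 0.1604 m, θ = 145.6°: the bracketed kinematic factor |dx/dθ| = 0.018671 m.
ω = v/|dx/dθ| = 3.55/0.018671 = 190.14 rad/s.
N = 60ω/(2π) = 1815.7 rpm.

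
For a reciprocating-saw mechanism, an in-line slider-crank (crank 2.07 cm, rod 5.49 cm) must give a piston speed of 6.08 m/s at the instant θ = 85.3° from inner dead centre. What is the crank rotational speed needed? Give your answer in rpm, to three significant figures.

For an in-line slider-crank, |v_piston| = rω|sinθ|·[1 + r cosθ/√(L² − r² sin²θ)].
With r = 0.0207 m, L = 0.0549 m, θ = 85.3°: the bracketed kinematic factor |dx/dθ| = 0.021318 m.
ω = v/|dx/dθ| = 6.08/0.021318 = 285.2 rad/s.
N = 60ω/(2π) = 2723.5 rpm.

2720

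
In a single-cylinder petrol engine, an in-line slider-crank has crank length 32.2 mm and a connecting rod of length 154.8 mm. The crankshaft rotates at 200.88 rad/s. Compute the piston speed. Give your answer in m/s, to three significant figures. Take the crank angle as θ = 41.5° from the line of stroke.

4.96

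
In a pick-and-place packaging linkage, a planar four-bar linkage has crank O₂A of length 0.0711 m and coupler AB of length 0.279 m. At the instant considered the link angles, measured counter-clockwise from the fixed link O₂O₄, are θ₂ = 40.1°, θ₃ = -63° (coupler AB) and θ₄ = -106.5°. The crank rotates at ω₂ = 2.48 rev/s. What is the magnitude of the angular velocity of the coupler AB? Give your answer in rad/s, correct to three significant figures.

ω₂ = 15.58 rad/s (from 2.48 rev/s).
Differentiating the loop-closure r₂e^{iθ₂}+r₃e^{iθ₃}=r₁+r₄e^{iθ₄} gives r₂ω₂e^{iθ₂}+r₃ω₃e^{iθ₃}=r₄ω₄e^{iθ₄}.
Eliminating the other unknown: ω₃ = r₂ω₂ sin(θ₄−θ₂) / [r₃ sin(θ₃−θ₄)].
Numerator sine = -0.55048; denominator sine = +0.68835.
Result = 0.0711·15.58·(-0.55048) / (0.279·(+0.68835)) = -3.1756 rad/s; magnitude 3.1756 rad/s.

3.18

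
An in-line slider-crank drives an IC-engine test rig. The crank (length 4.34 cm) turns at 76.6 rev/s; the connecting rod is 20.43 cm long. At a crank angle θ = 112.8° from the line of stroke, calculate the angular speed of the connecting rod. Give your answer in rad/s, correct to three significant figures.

ω = 481.3 rad/s (converted from 76.6 rev/s).
The rod makes angle φ with the slider axis where L sinφ = r sinθ; differentiating, L cosφ·φ̇ = r ω cosθ.
L cosφ = √(L² − r² sin²θ) = 0.20034 m.
|ω_rod| = r ω |cosθ| / √(L² − r² sin²θ) = 0.0434·481.3·0.38752/0.20034 = 40.403 rad/s.

40.4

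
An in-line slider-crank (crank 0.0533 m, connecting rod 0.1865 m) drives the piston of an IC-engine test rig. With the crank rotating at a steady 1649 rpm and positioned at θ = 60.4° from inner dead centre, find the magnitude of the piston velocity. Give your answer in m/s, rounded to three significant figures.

ω = 2π·1649/60 = 172.7 rad/s
For an in-line slider-crank, x = r cosθ + √(L² − r² sin²θ), so v = −rω sinθ·[1 + r cosθ/√(L² − r² sin²θ)].
With r = 0.0533 m, L = 0.1865 m, θ = 60.4°: √(L² − r² sin²θ) = 0.18065 m.
v = −0.0533·172.7·0.86949·[1 + 0.0533·0.49394/0.18065] = -9.1691 m/s.
|v| = 9.1691 m/s.

9.17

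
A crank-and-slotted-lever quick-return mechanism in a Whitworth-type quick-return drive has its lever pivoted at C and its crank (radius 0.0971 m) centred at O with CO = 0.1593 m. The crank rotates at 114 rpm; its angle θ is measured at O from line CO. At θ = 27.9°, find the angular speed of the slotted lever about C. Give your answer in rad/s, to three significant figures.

4.44

ω = 11.94 rad/s (from 114 rpm).
Crank pin A relative to C: A = (d + r cosθ, r sinθ); lever angle φ = atan2(r sinθ, d + r cosθ).
Differentiating tanφ: φ̇ = rω(d cosθ + r)/(d² + r² + 2dr cosθ).
d² + r² + 2dr cosθ = |CA|² = 0.0621451 m²;  d cosθ + r = +0.23788 m.
|ω_lever| = |0.0971·11.94·+0.23788| / 0.0621451 = 4.4372 rad/s.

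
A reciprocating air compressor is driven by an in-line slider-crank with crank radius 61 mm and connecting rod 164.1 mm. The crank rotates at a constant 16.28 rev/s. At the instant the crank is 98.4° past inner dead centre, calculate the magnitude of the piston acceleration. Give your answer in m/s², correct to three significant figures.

ω = 2π·16.3 = 102.3 rad/s
x(θ) = r cosθ + √(L² − r² sin²θ); with ω constant, a = ω²·d²x/dθ².
d²x/dθ² = −r cosθ − r²(cos2θ)/√u − r⁴ sin²2θ/(4u^{3/2}),  u = L² − r² sin²θ = 0.0232872 m².
Substituting r = 0.061 m, L = 0.1641 m, θ = 98.4°: d²x/dθ² = +0.032173 m.
a = ω²·d²x/dθ² = (102.3)²·(+0.032173) = +336.63 m/s²;  |a| = 336.63 m/s².

337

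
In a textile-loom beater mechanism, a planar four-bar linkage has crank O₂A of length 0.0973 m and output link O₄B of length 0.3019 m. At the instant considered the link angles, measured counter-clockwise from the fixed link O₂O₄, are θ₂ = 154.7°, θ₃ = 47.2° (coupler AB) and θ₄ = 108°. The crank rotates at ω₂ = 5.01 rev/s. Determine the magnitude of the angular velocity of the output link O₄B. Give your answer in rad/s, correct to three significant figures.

ω₂ = 31.48 rad/s (from 5.01 rev/s).
Differentiating the loop-closure r₂e^{iθ₂}+r₃e^{iθ₃}=r₁+r₄e^{iθ₄} gives r₂ω₂e^{iθ₂}+r₃ω₃e^{iθ₃}=r₄ω₄e^{iθ₄}.
Eliminating the other unknown: ω₄ = r₂ω₂ sin(θ₂−θ₃) / [r₄ sin(θ₄−θ₃)].
Numerator sine = +0.95372; denominator sine = +0.87292.
Result = 0.0973·31.48·(+0.95372) / (0.3019·(+0.87292)) = +11.084 rad/s; magnitude 11.084 rad/s.

11.1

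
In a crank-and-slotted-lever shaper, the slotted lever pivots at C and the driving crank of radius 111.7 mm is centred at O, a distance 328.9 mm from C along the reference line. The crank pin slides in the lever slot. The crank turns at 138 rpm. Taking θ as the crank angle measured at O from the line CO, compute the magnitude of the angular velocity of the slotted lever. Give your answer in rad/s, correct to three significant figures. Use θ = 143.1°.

3.95

ω = 14.45 rad/s (from 138 rpm).
Crank pin A relative to C: A = (d + r cosθ, r sinθ); lever angle φ = atan2(r sinθ, d + r cosθ).
Differentiating tanφ: φ̇ = rω(d cosθ + r)/(d² + r² + 2dr cosθ).
d² + r² + 2dr cosθ = |CA|² = 0.0618943 m²;  d cosθ + r = -0.15132 m.
|ω_lever| = |0.1117·14.45·-0.15132| / 0.0618943 = 3.9464 rad/s.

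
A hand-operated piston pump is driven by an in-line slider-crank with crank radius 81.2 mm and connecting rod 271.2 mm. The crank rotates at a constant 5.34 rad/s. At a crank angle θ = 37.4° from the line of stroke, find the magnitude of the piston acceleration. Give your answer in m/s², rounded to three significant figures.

2.04

ω = 5.34 rad/s
x(θ) = r cosθ + √(L² − r² sin²θ); with ω constant, a = ω²·d²x/dθ².
d²x/dθ² = −r cosθ − r²(cos2θ)/√u − r⁴ sin²2θ/(4u^{3/2}),  u = L² − r² sin²θ = 0.0711171 m².
Substituting r = 0.0812 m, L = 0.2712 m, θ = 37.4°: d²x/dθ² = -0.071523 m.
a = ω²·d²x/dθ² = (5.34)²·(-0.071523) = -2.0395 m/s²;  |a| = 2.0395 m/s².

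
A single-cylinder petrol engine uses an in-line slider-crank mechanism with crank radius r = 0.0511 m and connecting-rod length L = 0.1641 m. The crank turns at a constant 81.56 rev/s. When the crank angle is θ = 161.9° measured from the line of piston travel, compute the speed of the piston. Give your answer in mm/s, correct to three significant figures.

ω = 2π·81.6 = 512.5 rad/s
For an in-line slider-crank, x = r cosθ + √(L² − r² sin²θ), so v = −rω sinθ·[1 + r cosθ/√(L² − r² sin²θ)].
With r = 0.0511 m, L = 0.1641 m, θ = 161.9°: √(L² − r² sin²θ) = 0.16333 m.
v = −0.0511·512.5·0.31068·[1 + 0.0511·-0.95052/0.16333] = -5.7162 m/s.
|v| = 5.7162 m/s = 5716.2 mm/s.

5720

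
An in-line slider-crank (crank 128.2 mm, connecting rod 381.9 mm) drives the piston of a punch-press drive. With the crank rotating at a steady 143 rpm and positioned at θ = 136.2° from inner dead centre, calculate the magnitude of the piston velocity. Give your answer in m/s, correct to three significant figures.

0.998

ω = 2π·143/60 = 14.97 rad/s
For an in-line slider-crank, x = r cosθ + √(L² − r² sin²θ), so v = −rω sinθ·[1 + r cosθ/√(L² − r² sin²θ)].
With r = 0.1282 m, L = 0.3819 m, θ = 136.2°: √(L² − r² sin²θ) = 0.37145 m.
v = −0.1282·14.97·0.69214·[1 + 0.1282·-0.72176/0.37145] = -0.99776 m/s.
|v| = 0.99776 m/s.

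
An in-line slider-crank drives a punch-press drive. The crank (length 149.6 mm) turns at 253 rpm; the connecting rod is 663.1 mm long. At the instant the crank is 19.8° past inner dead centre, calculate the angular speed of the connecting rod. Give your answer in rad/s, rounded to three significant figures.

ω = 26.49 rad/s (converted from 253 rpm).
The rod makes angle φ with the slider axis where L sinφ = r sinθ; differentiating, L cosφ·φ̇ = r ω cosθ.
L cosφ = √(L² − r² sin²θ) = 0.66116 m.
|ω_rod| = r ω |cosθ| / √(L² − r² sin²θ) = 0.1496·26.49·0.94088/0.66116 = 5.6404 rad/s.

5.64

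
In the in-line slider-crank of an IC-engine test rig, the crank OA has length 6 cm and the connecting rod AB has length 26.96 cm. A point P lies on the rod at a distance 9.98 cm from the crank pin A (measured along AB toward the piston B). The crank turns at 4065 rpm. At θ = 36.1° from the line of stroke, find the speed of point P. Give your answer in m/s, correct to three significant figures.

20.7

ω = 425.7 rad/s.  Crank-pin speed |V_A| = rω = 25.541 m/s, perpendicular to OA.
Rod angle: sinφ = −(r/L) sinθ ⇒ φ = -7.535°; ω_rod = −rω cosθ/√(L²−r²sin²θ) = -77.213 rad/s.
V_P = V_A + ω_rod × AP, with AP = 0.0998 m along the rod.
Components: V_Px = −rω sinθ − a·ω_rod·sinφ = -16.059 m/s;  V_Py = rω cosθ + a·ω_rod·cosφ = +12.998 m/s.
|V_P| = √(V_Px² + V_Py²) = 20.66 m/s.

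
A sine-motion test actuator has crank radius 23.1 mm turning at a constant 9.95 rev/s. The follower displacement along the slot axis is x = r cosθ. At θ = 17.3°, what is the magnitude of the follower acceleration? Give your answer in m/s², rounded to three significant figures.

86.2

ω = 62.52 rad/s (from 9.95 rev/s).
x = r cosθ ⇒ ẍ = −rω² cosθ (ω constant).
|a| = rω²|cosθ| = 0.0231·(62.52)²·|cos 17.3°| = 86.201 m/s².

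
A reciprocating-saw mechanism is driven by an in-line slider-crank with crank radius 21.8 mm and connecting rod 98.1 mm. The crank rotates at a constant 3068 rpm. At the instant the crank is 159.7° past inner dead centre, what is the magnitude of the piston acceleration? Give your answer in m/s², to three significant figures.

1730

ω = 2π·3068/60 = 321.3 rad/s
x(θ) = r cosθ + √(L² − r² sin²θ); with ω constant, a = ω²·d²x/dθ².
d²x/dθ² = −r cosθ − r²(cos2θ)/√u − r⁴ sin²2θ/(4u^{3/2}),  u = L² − r² sin²θ = 0.00956641 m².
Substituting r = 0.0218 m, L = 0.0981 m, θ = 159.7°: d²x/dθ² = +0.016731 m.
a = ω²·d²x/dθ² = (321.3)²·(+0.016731) = +1727 m/s²;  |a| = 1727 m/s².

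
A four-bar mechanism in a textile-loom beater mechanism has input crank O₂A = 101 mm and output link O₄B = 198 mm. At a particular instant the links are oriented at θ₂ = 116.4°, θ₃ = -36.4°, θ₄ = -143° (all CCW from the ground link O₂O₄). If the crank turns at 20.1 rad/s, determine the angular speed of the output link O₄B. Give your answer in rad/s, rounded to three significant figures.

ω₂ = 20.1 rad/s
Differentiating the loop-closure r₂e^{iθ₂}+r₃e^{iθ₃}=r₁+r₄e^{iθ₄} gives r₂ω₂e^{iθ₂}+r₃ω₃e^{iθ₃}=r₄ω₄e^{iθ₄}.
Eliminating the other unknown: ω₄ = r₂ω₂ sin(θ₂−θ₃) / [r₄ sin(θ₄−θ₃)].
Numerator sine = +0.45710; denominator sine = -0.95832.
Result = 0.101·20.1·(+0.45710) / (0.198·(-0.95832)) = -4.8905 rad/s; magnitude 4.8905 rad/s.

4.89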